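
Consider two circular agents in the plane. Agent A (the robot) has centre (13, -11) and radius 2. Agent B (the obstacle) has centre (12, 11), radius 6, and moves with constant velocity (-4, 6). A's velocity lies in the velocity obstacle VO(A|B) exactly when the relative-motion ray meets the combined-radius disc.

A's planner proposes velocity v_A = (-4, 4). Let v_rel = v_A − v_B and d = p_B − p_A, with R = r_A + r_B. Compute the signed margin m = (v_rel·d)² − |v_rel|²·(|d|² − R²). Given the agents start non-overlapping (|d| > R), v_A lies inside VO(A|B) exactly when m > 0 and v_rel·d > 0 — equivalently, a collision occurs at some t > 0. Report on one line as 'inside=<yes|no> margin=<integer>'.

d = (-1, 22),  |d|² = 485;  R = 2+6 = 8,  c = 485−8² = 421
v_rel = (0, -2),  |v_rel|² = 4;  v_rel·d = (0)·(-1) + (-2)·(22) = -44
4·t² + 88·t + 421 = 0  ⇒  m = (-44)² − 4·421 = 252
m = 252 > 0,  v_rel·d = -44 < 0  ⇒  outside

inside=no margin=252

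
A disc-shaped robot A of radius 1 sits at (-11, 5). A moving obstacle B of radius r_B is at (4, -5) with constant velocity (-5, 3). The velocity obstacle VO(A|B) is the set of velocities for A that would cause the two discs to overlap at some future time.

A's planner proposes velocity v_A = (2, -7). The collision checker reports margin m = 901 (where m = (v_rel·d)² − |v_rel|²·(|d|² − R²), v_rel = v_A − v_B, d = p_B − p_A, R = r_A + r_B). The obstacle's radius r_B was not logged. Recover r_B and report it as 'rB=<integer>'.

m = 901
d = (15, -10);  v_rel = (7, -10),  |v_rel|² = 149
v_rel×d = (7)·(-10) − (-10)·(15) = 80
since m = R²·149 − 80²:  R² = (6400 + 901) / 149 = 49
R = √49 = 7  ⇒  r_B = 7 − 1 = 6

rB=6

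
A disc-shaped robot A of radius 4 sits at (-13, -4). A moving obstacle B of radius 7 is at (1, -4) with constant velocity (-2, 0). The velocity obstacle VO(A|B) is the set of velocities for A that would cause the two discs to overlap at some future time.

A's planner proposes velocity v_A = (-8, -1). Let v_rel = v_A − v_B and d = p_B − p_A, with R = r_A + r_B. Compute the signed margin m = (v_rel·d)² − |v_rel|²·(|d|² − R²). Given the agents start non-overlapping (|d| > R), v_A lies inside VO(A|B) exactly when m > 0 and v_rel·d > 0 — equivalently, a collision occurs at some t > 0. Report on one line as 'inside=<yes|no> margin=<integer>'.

d = (14, 0),  |d|² = 196;  R = 4+7 = 11,  c = 196−11² = 75
v_rel = (-6, -1),  |v_rel|² = 37;  v_rel·d = (-6)·(14) + (-1)·(0) = -84
37·t² + 168·t + 75 = 0  ⇒  m = (-84)² − 37·75 = 4281
m = 4281 > 0,  v_rel·d = -84 < 0  ⇒  outside

inside=no margin=4281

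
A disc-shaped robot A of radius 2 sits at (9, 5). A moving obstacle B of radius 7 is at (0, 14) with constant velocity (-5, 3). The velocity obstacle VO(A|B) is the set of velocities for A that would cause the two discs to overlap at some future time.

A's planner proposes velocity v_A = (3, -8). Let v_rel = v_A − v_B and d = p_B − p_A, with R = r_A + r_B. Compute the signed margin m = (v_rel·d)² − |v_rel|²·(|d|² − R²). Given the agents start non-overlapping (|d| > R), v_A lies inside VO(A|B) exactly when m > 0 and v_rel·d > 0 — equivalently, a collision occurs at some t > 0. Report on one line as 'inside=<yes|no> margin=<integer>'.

d = (-9, 9),  |d|² = 162;  R = 2+7 = 9,  c = 162−9² = 81
v_rel = (8, -11),  |v_rel|² = 185;  v_rel·d = (8)·(-9) + (-11)·(9) = -171
185·t² + 342·t + 81 = 0  ⇒  m = (-171)² − 185·81 = 14256
m = 14256 > 0,  v_rel·d = -171 < 0  ⇒  outside

inside=no margin=14256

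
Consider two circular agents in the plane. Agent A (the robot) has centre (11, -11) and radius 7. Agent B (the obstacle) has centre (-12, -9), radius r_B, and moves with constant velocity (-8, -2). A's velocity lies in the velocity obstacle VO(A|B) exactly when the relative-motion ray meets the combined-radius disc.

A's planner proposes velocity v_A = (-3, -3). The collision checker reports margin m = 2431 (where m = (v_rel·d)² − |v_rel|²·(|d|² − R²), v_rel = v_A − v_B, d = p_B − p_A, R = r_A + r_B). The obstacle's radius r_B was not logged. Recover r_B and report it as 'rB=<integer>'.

m = 2431
d = (-23, 2);  v_rel = (5, -1),  |v_rel|² = 26
v_rel×d = (5)·(2) − (-1)·(-23) = -13
since m = R²·26 − (-13)²:  R² = (169 + 2431) / 26 = 100
R = √100 = 10  ⇒  r_B = 10 − 7 = 3

rB=3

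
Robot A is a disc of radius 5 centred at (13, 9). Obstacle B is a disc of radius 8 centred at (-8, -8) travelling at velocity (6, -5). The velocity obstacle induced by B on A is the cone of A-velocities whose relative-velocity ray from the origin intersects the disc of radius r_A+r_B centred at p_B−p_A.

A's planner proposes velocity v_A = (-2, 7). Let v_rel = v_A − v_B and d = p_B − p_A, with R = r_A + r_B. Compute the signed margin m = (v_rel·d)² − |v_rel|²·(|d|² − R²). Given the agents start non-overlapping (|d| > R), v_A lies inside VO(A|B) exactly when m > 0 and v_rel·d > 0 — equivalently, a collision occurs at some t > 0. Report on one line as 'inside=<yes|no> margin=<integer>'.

d = (-21, -17),  |d|² = 730;  R = 5+8 = 13,  c = 730−13² = 561
v_rel = (-8, 12),  |v_rel|² = 208;  v_rel·d = (-8)·(-21) + (12)·(-17) = -36
208·t² + 72·t + 561 = 0  ⇒  m = (-36)² − 208·561 = -115392
m = -115392 < 0,  v_rel·d = -36 < 0  ⇒  outside

inside=no margin=-115392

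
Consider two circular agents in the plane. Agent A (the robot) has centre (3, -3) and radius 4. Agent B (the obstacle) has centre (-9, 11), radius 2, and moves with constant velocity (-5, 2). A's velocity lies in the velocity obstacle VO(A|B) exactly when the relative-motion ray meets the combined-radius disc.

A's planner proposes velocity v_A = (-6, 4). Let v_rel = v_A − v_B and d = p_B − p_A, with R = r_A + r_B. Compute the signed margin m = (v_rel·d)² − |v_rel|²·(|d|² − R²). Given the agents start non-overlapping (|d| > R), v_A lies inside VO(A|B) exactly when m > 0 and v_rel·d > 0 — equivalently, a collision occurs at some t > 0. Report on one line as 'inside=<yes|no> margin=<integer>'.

d = (-12, 14),  |d|² = 340;  R = 4+2 = 6,  c = 340−6² = 304
v_rel = (-1, 2),  |v_rel|² = 5;  v_rel·d = (-1)·(-12) + (2)·(14) = 40
5·t² − 80·t + 304 = 0  ⇒  m = 40² − 5·304 = 80
m = 80 > 0,  v_rel·d = 40 > 0  ⇒  inside

inside=yes margin=80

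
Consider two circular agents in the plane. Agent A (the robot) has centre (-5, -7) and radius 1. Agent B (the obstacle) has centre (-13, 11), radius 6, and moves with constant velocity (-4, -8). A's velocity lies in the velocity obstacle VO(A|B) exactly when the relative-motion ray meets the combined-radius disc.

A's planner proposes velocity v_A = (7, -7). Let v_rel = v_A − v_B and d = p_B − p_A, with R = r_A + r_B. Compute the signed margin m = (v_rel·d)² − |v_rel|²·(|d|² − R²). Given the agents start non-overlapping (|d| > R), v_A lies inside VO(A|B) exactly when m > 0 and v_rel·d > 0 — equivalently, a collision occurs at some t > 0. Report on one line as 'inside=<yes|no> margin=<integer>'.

d = (-8, 18),  |d|² = 388;  R = 1+6 = 7,  c = 388−7² = 339
v_rel = (11, 1),  |v_rel|² = 122;  v_rel·d = (11)·(-8) + (1)·(18) = -70
122·t² + 140·t + 339 = 0  ⇒  m = (-70)² − 122·339 = -36458
m = -36458 < 0,  v_rel·d = -70 < 0  ⇒  outside

inside=no margin=-36458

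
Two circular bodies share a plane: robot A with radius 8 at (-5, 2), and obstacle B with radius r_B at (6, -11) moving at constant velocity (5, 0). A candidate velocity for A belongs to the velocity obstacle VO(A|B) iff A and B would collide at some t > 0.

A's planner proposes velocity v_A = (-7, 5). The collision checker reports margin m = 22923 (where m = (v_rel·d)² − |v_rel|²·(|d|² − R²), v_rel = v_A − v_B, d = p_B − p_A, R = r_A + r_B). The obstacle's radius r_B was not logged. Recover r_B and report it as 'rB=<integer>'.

m = 22923
d = (11, -13);  v_rel = (-12, 5),  |v_rel|² = 169
v_rel×d = (-12)·(-13) − (5)·(11) = 101
since m = R²·169 − 101²:  R² = (10201 + 22923) / 169 = 196
R = √196 = 14  ⇒  r_B = 14 − 8 = 6

rB=6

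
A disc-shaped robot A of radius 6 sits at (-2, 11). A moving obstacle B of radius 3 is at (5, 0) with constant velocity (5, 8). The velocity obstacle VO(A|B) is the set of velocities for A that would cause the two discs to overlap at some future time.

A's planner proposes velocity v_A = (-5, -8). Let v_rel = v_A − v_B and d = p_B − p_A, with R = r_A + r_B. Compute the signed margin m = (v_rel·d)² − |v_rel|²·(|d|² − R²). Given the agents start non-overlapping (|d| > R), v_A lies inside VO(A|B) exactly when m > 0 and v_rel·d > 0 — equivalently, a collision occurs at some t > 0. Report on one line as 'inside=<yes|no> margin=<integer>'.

d = (7, -11),  |d|² = 170;  R = 6+3 = 9,  c = 170−9² = 89
v_rel = (-10, -16),  |v_rel|² = 356;  v_rel·d = (-10)·(7) + (-16)·(-11) = 106
356·t² − 212·t + 89 = 0  ⇒  m = 106² − 356·89 = -20448
m = -20448 < 0,  v_rel·d = 106 > 0  ⇒  outside

inside=no margin=-20448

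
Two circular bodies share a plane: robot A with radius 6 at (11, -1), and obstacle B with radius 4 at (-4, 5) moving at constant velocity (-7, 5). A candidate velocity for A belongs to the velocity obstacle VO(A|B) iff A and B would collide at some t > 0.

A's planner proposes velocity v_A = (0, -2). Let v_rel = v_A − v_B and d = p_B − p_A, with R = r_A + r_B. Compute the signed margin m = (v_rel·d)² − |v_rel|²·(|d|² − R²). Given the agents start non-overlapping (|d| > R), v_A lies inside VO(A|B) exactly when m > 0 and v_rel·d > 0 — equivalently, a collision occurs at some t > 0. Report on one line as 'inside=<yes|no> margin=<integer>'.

d = (-15, 6),  |d|² = 261;  R = 6+4 = 10,  c = 261−10² = 161
v_rel = (7, -7),  |v_rel|² = 98;  v_rel·d = (7)·(-15) + (-7)·(6) = -147
98·t² + 294·t + 161 = 0  ⇒  m = (-147)² − 98·161 = 5831
m = 5831 > 0,  v_rel·d = -147 < 0  ⇒  outside

inside=no margin=5831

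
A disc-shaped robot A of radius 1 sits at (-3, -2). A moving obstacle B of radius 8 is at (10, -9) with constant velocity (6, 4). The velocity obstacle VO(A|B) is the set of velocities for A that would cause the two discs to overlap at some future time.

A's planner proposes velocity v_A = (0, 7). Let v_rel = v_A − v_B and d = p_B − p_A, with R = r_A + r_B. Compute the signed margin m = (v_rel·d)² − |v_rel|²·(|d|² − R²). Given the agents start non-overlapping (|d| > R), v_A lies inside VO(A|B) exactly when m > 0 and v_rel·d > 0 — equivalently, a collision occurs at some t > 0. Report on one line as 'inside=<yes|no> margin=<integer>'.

d = (13, -7),  |d|² = 218;  R = 1+8 = 9,  c = 218−9² = 137
v_rel = (-6, 3),  |v_rel|² = 45;  v_rel·d = (-6)·(13) + (3)·(-7) = -99
45·t² + 198·t + 137 = 0  ⇒  m = (-99)² − 45·137 = 3636
m = 3636 > 0,  v_rel·d = -99 < 0  ⇒  outside

inside=no margin=3636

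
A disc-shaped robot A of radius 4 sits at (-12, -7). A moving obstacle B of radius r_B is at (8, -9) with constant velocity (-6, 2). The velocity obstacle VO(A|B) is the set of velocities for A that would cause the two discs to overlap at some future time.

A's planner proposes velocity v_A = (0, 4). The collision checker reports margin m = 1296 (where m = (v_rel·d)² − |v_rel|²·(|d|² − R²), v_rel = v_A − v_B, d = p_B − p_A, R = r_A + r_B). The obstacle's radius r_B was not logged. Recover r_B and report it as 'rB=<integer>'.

m = 1296
d = (20, -2);  v_rel = (6, 2),  |v_rel|² = 40
v_rel×d = (6)·(-2) − (2)·(20) = -52
since m = R²·40 − (-52)²:  R² = (2704 + 1296) / 40 = 100
R = √100 = 10  ⇒  r_B = 10 − 4 = 6

rB=6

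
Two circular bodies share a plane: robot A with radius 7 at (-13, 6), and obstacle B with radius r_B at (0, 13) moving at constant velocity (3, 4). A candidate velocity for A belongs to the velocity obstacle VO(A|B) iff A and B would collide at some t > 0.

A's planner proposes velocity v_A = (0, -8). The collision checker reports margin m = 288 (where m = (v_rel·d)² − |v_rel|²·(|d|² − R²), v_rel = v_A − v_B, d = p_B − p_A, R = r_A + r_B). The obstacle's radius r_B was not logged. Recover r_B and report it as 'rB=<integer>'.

m = 288
d = (13, 7);  v_rel = (-3, -12),  |v_rel|² = 153
v_rel×d = (-3)·(7) − (-12)·(13) = 135
since m = R²·153 − 135²:  R² = (18225 + 288) / 153 = 121
R = √121 = 11  ⇒  r_B = 11 − 7 = 4

rB=4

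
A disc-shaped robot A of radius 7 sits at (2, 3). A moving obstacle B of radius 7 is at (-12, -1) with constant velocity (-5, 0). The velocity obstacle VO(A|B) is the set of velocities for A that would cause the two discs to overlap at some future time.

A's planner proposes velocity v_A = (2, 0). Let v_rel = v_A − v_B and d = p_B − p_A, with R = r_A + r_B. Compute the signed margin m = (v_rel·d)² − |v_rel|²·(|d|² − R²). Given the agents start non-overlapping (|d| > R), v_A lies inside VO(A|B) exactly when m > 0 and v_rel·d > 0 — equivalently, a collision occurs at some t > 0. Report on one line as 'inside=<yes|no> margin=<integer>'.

d = (-14, -4),  |d|² = 212;  R = 7+7 = 14,  c = 212−14² = 16
v_rel = (7, 0),  |v_rel|² = 49;  v_rel·d = (7)·(-14) + (0)·(-4) = -98
49·t² + 196·t + 16 = 0  ⇒  m = (-98)² − 49·16 = 8820
m = 8820 > 0,  v_rel·d = -98 < 0  ⇒  outside

inside=no margin=8820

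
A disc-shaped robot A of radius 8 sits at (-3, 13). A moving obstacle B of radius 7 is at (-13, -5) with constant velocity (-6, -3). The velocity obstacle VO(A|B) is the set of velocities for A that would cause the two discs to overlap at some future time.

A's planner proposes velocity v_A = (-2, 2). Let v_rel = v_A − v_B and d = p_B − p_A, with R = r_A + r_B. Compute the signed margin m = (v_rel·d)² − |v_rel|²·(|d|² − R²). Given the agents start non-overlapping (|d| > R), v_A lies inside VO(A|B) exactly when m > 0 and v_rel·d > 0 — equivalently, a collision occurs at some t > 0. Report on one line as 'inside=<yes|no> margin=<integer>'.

d = (-10, -18),  |d|² = 424;  R = 8+7 = 15,  c = 424−15² = 199
v_rel = (4, 5),  |v_rel|² = 41;  v_rel·d = (4)·(-10) + (5)·(-18) = -130
41·t² + 260·t + 199 = 0  ⇒  m = (-130)² − 41·199 = 8741
m = 8741 > 0,  v_rel·d = -130 < 0  ⇒  outside

inside=no margin=8741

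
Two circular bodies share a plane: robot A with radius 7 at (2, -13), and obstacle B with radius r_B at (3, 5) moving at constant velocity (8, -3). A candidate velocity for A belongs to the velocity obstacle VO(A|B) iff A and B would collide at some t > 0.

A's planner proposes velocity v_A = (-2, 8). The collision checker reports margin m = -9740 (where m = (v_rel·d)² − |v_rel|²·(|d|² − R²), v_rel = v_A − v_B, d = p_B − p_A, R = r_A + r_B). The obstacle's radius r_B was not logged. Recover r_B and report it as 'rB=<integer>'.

m = -9740
d = (1, 18);  v_rel = (-10, 11),  |v_rel|² = 221
v_rel×d = (-10)·(18) − (11)·(1) = -191
since m = R²·221 − (-191)²:  R² = (36481 + -9740) / 221 = 121
R = √121 = 11  ⇒  r_B = 11 − 7 = 4

rB=4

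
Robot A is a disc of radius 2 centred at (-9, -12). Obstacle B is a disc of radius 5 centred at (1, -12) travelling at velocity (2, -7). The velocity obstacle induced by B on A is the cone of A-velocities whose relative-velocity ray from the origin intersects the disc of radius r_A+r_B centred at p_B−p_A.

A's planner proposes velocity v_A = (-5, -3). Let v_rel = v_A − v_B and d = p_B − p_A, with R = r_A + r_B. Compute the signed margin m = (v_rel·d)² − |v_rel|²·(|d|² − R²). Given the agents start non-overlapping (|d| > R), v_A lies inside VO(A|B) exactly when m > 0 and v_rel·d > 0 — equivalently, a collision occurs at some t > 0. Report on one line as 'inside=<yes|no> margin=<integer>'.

d = (10, 0),  |d|² = 100;  R = 2+5 = 7,  c = 100−7² = 51
v_rel = (-7, 4),  |v_rel|² = 65;  v_rel·d = (-7)·(10) + (4)·(0) = -70
65·t² + 140·t + 51 = 0  ⇒  m = (-70)² − 65·51 = 1585
m = 1585 > 0,  v_rel·d = -70 < 0  ⇒  outside

inside=no margin=1585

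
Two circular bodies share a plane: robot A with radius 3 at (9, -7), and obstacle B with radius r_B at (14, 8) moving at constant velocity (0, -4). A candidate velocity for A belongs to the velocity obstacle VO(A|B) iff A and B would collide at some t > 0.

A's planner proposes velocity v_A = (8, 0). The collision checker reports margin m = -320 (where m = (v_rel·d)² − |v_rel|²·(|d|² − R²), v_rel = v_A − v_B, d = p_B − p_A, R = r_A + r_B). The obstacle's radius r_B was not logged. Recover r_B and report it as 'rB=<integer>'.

m = -320
d = (5, 15);  v_rel = (8, 4),  |v_rel|² = 80
v_rel×d = (8)·(15) − (4)·(5) = 100
since m = R²·80 − 100²:  R² = (10000 + -320) / 80 = 121
R = √121 = 11  ⇒  r_B = 11 − 3 = 8

rB=8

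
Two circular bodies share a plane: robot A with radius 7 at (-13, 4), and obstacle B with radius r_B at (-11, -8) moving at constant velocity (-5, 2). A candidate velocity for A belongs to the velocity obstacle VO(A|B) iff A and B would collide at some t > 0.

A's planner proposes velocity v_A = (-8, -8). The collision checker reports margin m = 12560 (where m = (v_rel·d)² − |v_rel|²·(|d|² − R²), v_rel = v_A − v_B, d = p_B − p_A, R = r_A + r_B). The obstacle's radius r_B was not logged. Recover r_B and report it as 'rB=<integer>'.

m = 12560
d = (2, -12);  v_rel = (-3, -10),  |v_rel|² = 109
v_rel×d = (-3)·(-12) − (-10)·(2) = 56
since m = R²·109 − 56²:  R² = (3136 + 12560) / 109 = 144
R = √144 = 12  ⇒  r_B = 12 − 7 = 5

rB=5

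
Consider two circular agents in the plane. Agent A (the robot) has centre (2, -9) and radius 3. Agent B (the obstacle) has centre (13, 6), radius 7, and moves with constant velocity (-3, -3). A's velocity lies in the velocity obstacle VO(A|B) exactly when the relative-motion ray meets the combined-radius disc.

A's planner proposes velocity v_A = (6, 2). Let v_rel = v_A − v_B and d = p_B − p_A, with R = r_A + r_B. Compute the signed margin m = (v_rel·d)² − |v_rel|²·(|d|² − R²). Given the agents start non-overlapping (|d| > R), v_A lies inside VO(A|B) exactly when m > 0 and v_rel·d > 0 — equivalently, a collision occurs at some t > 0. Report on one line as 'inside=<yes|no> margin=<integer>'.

d = (11, 15),  |d|² = 346;  R = 3+7 = 10,  c = 346−10² = 246
v_rel = (9, 5),  |v_rel|² = 106;  v_rel·d = (9)·(11) + (5)·(15) = 174
106·t² − 348·t + 246 = 0  ⇒  m = 174² − 106·246 = 4200
m = 4200 > 0,  v_rel·d = 174 > 0  ⇒  inside

inside=yes margin=4200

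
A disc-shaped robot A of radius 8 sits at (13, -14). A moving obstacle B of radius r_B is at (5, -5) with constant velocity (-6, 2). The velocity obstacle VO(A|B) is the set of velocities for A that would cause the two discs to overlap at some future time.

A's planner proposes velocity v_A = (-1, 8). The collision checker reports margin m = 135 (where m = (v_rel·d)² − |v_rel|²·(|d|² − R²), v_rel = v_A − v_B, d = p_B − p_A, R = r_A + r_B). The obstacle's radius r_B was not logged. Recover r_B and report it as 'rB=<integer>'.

m = 135
d = (-8, 9);  v_rel = (5, 6),  |v_rel|² = 61
v_rel×d = (5)·(9) − (6)·(-8) = 93
since m = R²·61 − 93²:  R² = (8649 + 135) / 61 = 144
R = √144 = 12  ⇒  r_B = 12 − 8 = 4

rB=4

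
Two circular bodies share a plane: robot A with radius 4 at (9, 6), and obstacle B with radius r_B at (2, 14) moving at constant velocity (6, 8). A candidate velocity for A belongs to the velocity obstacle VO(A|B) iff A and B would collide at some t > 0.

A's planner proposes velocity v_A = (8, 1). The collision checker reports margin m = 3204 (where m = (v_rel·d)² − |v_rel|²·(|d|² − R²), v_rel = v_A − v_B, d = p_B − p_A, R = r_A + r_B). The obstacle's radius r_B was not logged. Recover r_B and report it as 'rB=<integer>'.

m = 3204
d = (-7, 8);  v_rel = (2, -7),  |v_rel|² = 53
v_rel×d = (2)·(8) − (-7)·(-7) = -33
since m = R²·53 − (-33)²:  R² = (1089 + 3204) / 53 = 81
R = √81 = 9  ⇒  r_B = 9 − 4 = 5

rB=5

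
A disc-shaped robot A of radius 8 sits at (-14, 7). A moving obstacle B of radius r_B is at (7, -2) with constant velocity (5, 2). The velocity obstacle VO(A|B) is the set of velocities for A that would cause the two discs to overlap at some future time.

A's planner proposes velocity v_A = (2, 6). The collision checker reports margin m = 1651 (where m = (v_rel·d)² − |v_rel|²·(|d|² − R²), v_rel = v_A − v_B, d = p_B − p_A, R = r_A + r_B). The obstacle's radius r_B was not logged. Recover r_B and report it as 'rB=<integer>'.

m = 1651
d = (21, -9);  v_rel = (-3, 4),  |v_rel|² = 25
v_rel×d = (-3)·(-9) − (4)·(21) = -57
since m = R²·25 − (-57)²:  R² = (3249 + 1651) / 25 = 196
R = √196 = 14  ⇒  r_B = 14 − 8 = 6

rB=6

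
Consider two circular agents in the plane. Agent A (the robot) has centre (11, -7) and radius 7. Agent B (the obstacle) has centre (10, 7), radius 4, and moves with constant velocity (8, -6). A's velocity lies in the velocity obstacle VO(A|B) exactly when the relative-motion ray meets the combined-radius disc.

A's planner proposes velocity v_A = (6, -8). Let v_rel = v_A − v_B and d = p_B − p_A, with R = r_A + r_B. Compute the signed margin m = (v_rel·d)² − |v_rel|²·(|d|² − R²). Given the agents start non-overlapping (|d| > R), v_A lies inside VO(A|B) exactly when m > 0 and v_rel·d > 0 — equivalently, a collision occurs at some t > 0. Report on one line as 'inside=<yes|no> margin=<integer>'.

d = (-1, 14),  |d|² = 197;  R = 7+4 = 11,  c = 197−11² = 76
v_rel = (-2, -2),  |v_rel|² = 8;  v_rel·d = (-2)·(-1) + (-2)·(14) = -26
8·t² + 52·t + 76 = 0  ⇒  m = (-26)² − 8·76 = 68
m = 68 > 0,  v_rel·d = -26 < 0  ⇒  outside

inside=no margin=68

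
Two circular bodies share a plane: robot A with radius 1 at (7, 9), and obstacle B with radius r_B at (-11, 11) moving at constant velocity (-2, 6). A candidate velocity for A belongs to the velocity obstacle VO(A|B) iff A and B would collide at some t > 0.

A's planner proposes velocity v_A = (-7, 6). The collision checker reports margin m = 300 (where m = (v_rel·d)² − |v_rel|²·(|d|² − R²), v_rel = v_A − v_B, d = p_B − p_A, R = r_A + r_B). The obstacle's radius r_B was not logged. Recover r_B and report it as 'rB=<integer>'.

m = 300
d = (-18, 2);  v_rel = (-5, 0),  |v_rel|² = 25
v_rel×d = (-5)·(2) − (0)·(-18) = -10
since m = R²·25 − (-10)²:  R² = (100 + 300) / 25 = 16
R = √16 = 4  ⇒  r_B = 4 − 1 = 3

rB=3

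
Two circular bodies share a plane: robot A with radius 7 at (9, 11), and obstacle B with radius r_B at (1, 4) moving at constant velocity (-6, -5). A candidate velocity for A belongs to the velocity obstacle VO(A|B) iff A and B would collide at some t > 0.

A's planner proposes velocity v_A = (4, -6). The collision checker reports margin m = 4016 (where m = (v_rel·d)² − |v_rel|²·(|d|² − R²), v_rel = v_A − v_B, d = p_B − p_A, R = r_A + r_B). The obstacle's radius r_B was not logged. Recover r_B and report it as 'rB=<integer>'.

m = 4016
d = (-8, -7);  v_rel = (10, -1),  |v_rel|² = 101
v_rel×d = (10)·(-7) − (-1)·(-8) = -78
since m = R²·101 − (-78)²:  R² = (6084 + 4016) / 101 = 100
R = √100 = 10  ⇒  r_B = 10 − 7 = 3

rB=3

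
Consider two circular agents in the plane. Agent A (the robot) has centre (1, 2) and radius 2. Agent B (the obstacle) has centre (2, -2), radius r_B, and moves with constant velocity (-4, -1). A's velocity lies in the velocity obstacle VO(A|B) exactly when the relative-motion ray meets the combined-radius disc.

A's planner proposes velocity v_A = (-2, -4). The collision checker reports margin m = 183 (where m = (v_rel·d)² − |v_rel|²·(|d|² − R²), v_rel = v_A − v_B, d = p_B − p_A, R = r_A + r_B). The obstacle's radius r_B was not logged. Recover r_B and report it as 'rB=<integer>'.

m = 183
d = (1, -4);  v_rel = (2, -3),  |v_rel|² = 13
v_rel×d = (2)·(-4) − (-3)·(1) = -5
since m = R²·13 − (-5)²:  R² = (25 + 183) / 13 = 16
R = √16 = 4  ⇒  r_B = 4 − 2 = 2

rB=2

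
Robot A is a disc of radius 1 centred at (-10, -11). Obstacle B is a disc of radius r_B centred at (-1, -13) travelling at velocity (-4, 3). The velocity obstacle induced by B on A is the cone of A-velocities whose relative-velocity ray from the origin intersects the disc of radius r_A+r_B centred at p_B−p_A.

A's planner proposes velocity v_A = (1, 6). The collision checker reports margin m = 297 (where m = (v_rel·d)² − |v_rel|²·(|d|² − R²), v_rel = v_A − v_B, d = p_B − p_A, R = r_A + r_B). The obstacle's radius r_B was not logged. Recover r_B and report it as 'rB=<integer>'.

m = 297
d = (9, -2);  v_rel = (5, 3),  |v_rel|² = 34
v_rel×d = (5)·(-2) − (3)·(9) = -37
since m = R²·34 − (-37)²:  R² = (1369 + 297) / 34 = 49
R = √49 = 7  ⇒  r_B = 7 − 1 = 6

rB=6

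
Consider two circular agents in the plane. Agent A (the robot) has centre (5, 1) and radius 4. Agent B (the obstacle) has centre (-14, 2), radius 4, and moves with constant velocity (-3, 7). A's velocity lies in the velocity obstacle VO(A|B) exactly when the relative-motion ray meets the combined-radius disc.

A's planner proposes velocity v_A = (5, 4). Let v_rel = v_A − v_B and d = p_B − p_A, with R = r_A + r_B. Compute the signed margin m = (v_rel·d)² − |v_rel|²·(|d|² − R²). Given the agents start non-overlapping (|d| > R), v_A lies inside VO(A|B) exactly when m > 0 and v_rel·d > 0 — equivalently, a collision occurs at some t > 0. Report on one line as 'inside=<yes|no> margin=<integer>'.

d = (-19, 1),  |d|² = 362;  R = 4+4 = 8,  c = 362−8² = 298
v_rel = (8, -3),  |v_rel|² = 73;  v_rel·d = (8)·(-19) + (-3)·(1) = -155
73·t² + 310·t + 298 = 0  ⇒  m = (-155)² − 73·298 = 2271
m = 2271 > 0,  v_rel·d = -155 < 0  ⇒  outside

inside=no margin=2271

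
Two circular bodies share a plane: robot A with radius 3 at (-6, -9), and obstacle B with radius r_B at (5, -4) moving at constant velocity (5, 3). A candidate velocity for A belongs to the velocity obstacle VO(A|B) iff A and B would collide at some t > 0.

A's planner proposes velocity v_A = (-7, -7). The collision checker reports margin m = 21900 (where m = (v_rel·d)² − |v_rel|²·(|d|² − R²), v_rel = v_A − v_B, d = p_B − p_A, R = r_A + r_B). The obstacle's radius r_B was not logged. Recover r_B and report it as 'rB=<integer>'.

m = 21900
d = (11, 5);  v_rel = (-12, -10),  |v_rel|² = 244
v_rel×d = (-12)·(5) − (-10)·(11) = 50
since m = R²·244 − 50²:  R² = (2500 + 21900) / 244 = 100
R = √100 = 10  ⇒  r_B = 10 − 3 = 7

rB=7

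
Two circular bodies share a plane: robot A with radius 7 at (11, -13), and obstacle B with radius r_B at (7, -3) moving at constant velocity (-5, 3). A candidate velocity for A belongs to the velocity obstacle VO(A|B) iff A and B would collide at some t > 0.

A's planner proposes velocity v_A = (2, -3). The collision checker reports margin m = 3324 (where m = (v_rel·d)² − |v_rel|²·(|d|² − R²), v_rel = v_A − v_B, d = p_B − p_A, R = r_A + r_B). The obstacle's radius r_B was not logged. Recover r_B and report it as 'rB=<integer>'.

m = 3324
d = (-4, 10);  v_rel = (7, -6),  |v_rel|² = 85
v_rel×d = (7)·(10) − (-6)·(-4) = 46
since m = R²·85 − 46²:  R² = (2116 + 3324) / 85 = 64
R = √64 = 8  ⇒  r_B = 8 − 7 = 1

rB=1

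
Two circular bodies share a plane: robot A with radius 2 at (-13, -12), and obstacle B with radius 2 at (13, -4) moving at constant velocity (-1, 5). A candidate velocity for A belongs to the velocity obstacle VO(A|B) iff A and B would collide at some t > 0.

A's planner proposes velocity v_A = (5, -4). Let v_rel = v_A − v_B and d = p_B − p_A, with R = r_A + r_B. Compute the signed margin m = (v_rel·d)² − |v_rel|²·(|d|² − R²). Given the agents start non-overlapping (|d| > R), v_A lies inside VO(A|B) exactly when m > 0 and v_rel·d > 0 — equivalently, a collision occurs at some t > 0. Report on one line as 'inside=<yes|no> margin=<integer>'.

d = (26, 8),  |d|² = 740;  R = 2+2 = 4,  c = 740−4² = 724
v_rel = (6, -9),  |v_rel|² = 117;  v_rel·d = (6)·(26) + (-9)·(8) = 84
117·t² − 168·t + 724 = 0  ⇒  m = 84² − 117·724 = -77652
m = -77652 < 0,  v_rel·d = 84 > 0  ⇒  outside

inside=no margin=-77652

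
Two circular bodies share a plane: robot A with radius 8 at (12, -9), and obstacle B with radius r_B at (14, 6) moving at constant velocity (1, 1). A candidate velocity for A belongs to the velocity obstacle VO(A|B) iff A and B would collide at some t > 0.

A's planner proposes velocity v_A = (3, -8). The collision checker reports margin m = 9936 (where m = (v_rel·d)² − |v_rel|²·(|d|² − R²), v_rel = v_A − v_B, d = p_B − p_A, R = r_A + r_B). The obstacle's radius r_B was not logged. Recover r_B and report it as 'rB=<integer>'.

m = 9936
d = (2, 15);  v_rel = (2, -9),  |v_rel|² = 85
v_rel×d = (2)·(15) − (-9)·(2) = 48
since m = R²·85 − 48²:  R² = (2304 + 9936) / 85 = 144
R = √144 = 12  ⇒  r_B = 12 − 8 = 4

rB=4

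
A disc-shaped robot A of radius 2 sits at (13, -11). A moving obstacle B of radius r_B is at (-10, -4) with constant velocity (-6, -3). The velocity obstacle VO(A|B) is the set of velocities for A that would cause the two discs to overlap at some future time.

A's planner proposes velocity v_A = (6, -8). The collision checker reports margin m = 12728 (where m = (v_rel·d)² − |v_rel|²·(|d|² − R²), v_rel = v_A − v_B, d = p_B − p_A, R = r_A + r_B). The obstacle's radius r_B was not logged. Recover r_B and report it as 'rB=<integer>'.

m = 12728
d = (-23, 7);  v_rel = (12, -5),  |v_rel|² = 169
v_rel×d = (12)·(7) − (-5)·(-23) = -31
since m = R²·169 − (-31)²:  R² = (961 + 12728) / 169 = 81
R = √81 = 9  ⇒  r_B = 9 − 2 = 7

rB=7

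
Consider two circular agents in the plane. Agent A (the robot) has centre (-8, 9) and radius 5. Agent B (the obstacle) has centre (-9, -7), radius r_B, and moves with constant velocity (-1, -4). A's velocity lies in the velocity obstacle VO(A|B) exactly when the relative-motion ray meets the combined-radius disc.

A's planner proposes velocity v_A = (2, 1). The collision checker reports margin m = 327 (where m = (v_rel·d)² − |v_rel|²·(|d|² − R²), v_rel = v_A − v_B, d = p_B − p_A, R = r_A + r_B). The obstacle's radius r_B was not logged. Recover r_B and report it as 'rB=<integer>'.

m = 327
d = (-1, -16);  v_rel = (3, 5),  |v_rel|² = 34
v_rel×d = (3)·(-16) − (5)·(-1) = -43
since m = R²·34 − (-43)²:  R² = (1849 + 327) / 34 = 64
R = √64 = 8  ⇒  r_B = 8 − 5 = 3

rB=3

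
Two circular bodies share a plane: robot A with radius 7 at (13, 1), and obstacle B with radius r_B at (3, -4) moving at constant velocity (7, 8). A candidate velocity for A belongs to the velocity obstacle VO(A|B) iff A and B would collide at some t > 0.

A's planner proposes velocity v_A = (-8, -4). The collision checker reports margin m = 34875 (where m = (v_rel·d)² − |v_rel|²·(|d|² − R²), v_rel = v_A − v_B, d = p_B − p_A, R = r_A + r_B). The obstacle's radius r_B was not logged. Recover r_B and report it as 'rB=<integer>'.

m = 34875
d = (-10, -5);  v_rel = (-15, -12),  |v_rel|² = 369
v_rel×d = (-15)·(-5) − (-12)·(-10) = -45
since m = R²·369 − (-45)²:  R² = (2025 + 34875) / 369 = 100
R = √100 = 10  ⇒  r_B = 10 − 7 = 3

rB=3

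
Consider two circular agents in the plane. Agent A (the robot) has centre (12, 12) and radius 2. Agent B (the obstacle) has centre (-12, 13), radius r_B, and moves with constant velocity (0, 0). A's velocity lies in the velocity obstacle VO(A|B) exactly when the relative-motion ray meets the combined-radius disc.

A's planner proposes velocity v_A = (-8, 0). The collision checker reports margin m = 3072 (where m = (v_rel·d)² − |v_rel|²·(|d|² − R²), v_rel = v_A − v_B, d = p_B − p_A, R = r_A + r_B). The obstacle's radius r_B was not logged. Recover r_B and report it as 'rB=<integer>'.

m = 3072
d = (-24, 1);  v_rel = (-8, 0),  |v_rel|² = 64
v_rel×d = (-8)·(1) − (0)·(-24) = -8
since m = R²·64 − (-8)²:  R² = (64 + 3072) / 64 = 49
R = √49 = 7  ⇒  r_B = 7 − 2 = 5

rB=5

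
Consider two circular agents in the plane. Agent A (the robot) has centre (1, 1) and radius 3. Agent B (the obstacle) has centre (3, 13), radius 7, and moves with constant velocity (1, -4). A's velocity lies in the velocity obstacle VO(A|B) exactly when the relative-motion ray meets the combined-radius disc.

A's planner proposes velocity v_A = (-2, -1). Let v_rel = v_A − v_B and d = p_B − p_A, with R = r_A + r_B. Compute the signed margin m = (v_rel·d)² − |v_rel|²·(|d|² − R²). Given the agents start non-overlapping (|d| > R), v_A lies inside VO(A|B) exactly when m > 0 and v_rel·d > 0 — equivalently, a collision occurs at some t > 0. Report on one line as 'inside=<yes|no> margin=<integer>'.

d = (2, 12),  |d|² = 148;  R = 3+7 = 10,  c = 148−10² = 48
v_rel = (-3, 3),  |v_rel|² = 18;  v_rel·d = (-3)·(2) + (3)·(12) = 30
18·t² − 60·t + 48 = 0  ⇒  m = 30² − 18·48 = 36
m = 36 > 0,  v_rel·d = 30 > 0  ⇒  inside

inside=yes margin=36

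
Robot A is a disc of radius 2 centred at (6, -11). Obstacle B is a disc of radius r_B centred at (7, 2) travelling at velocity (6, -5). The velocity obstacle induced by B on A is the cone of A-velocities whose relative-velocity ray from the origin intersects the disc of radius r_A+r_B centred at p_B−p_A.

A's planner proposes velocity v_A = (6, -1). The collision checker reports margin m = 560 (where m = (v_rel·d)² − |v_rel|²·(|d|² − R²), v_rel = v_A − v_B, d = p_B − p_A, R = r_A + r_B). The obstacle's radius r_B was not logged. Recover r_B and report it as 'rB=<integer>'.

m = 560
d = (1, 13);  v_rel = (0, 4),  |v_rel|² = 16
v_rel×d = (0)·(13) − (4)·(1) = -4
since m = R²·16 − (-4)²:  R² = (16 + 560) / 16 = 36
R = √36 = 6  ⇒  r_B = 6 − 2 = 4

rB=4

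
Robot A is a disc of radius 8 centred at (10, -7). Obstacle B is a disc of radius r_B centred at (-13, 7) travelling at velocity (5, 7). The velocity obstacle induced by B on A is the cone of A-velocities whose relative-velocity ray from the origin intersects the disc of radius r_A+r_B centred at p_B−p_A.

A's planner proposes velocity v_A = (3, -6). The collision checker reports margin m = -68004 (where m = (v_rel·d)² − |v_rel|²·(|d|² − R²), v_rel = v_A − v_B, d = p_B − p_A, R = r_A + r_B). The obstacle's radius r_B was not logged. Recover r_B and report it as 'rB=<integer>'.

m = -68004
d = (-23, 14);  v_rel = (-2, -13),  |v_rel|² = 173
v_rel×d = (-2)·(14) − (-13)·(-23) = -327
since m = R²·173 − (-327)²:  R² = (106929 + -68004) / 173 = 225
R = √225 = 15  ⇒  r_B = 15 − 8 = 7

rB=7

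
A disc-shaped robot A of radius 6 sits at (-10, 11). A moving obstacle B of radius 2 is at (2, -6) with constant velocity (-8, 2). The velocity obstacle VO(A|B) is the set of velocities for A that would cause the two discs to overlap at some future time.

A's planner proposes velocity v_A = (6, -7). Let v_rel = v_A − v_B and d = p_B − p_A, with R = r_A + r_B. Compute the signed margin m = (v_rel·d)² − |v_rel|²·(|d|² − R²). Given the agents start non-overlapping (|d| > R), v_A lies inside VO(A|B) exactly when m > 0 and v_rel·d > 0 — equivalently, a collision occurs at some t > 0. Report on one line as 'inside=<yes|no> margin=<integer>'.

d = (12, -17),  |d|² = 433;  R = 6+2 = 8,  c = 433−8² = 369
v_rel = (14, -9),  |v_rel|² = 277;  v_rel·d = (14)·(12) + (-9)·(-17) = 321
277·t² − 642·t + 369 = 0  ⇒  m = 321² − 277·369 = 828
m = 828 > 0,  v_rel·d = 321 > 0  ⇒  inside

inside=yes margin=828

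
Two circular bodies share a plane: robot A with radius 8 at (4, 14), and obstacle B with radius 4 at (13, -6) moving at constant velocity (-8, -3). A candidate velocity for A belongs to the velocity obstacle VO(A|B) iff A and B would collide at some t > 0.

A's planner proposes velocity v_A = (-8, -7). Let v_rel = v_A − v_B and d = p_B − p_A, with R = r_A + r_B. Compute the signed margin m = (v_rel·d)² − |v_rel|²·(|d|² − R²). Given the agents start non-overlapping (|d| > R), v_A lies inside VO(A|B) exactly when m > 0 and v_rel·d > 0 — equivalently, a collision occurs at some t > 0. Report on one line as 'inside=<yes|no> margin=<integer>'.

d = (9, -20),  |d|² = 481;  R = 8+4 = 12,  c = 481−12² = 337
v_rel = (0, -4),  |v_rel|² = 16;  v_rel·d = (0)·(9) + (-4)·(-20) = 80
16·t² − 160·t + 337 = 0  ⇒  m = 80² − 16·337 = 1008
m = 1008 > 0,  v_rel·d = 80 > 0  ⇒  inside

inside=yes margin=1008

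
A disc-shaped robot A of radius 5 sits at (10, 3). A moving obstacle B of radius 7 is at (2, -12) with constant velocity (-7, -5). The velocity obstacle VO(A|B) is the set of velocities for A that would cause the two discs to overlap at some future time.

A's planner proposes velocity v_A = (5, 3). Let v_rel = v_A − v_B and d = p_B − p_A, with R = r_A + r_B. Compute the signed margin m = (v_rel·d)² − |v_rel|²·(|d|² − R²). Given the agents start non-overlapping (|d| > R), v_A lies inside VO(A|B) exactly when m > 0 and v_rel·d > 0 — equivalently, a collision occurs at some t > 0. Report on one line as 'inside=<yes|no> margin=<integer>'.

d = (-8, -15),  |d|² = 289;  R = 5+7 = 12,  c = 289−12² = 145
v_rel = (12, 8),  |v_rel|² = 208;  v_rel·d = (12)·(-8) + (8)·(-15) = -216
208·t² + 432·t + 145 = 0  ⇒  m = (-216)² − 208·145 = 16496
m = 16496 > 0,  v_rel·d = -216 < 0  ⇒  outside

inside=no margin=16496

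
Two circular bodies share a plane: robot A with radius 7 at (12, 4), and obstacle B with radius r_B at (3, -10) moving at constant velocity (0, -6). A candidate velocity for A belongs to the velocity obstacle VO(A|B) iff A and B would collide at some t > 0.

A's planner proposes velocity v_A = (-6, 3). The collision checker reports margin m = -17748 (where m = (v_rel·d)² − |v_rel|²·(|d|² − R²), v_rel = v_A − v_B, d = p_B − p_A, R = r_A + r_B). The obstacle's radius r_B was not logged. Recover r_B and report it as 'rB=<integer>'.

m = -17748
d = (-9, -14);  v_rel = (-6, 9),  |v_rel|² = 117
v_rel×d = (-6)·(-14) − (9)·(-9) = 165
since m = R²·117 − 165²:  R² = (27225 + -17748) / 117 = 81
R = √81 = 9  ⇒  r_B = 9 − 7 = 2

rB=2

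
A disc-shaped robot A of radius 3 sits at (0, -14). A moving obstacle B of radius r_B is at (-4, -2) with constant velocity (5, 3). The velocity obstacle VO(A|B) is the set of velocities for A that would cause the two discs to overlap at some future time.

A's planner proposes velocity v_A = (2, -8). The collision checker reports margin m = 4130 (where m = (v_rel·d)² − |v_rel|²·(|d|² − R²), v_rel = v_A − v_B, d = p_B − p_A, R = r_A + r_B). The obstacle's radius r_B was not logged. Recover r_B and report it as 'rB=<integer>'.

m = 4130
d = (-4, 12);  v_rel = (-3, -11),  |v_rel|² = 130
v_rel×d = (-3)·(12) − (-11)·(-4) = -80
since m = R²·130 − (-80)²:  R² = (6400 + 4130) / 130 = 81
R = √81 = 9  ⇒  r_B = 9 − 3 = 6

rB=6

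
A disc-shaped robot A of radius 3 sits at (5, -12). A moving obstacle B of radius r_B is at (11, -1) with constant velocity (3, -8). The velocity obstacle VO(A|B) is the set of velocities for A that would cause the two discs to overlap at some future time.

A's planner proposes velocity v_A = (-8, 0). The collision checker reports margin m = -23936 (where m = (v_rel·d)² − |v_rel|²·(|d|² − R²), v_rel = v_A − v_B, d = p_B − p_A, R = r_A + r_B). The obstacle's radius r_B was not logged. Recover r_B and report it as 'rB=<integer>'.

m = -23936
d = (6, 11);  v_rel = (-11, 8),  |v_rel|² = 185
v_rel×d = (-11)·(11) − (8)·(6) = -169
since m = R²·185 − (-169)²:  R² = (28561 + -23936) / 185 = 25
R = √25 = 5  ⇒  r_B = 5 − 3 = 2

rB=2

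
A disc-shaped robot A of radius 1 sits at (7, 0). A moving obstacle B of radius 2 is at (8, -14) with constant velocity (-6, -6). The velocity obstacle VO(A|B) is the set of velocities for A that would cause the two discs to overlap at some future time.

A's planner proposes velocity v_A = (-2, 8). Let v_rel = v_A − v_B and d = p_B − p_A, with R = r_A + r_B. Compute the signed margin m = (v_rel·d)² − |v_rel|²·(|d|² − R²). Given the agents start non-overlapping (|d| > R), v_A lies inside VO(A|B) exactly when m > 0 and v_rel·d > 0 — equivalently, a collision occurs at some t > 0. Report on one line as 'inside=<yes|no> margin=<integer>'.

d = (1, -14),  |d|² = 197;  R = 1+2 = 3,  c = 197−3² = 188
v_rel = (4, 14),  |v_rel|² = 212;  v_rel·d = (4)·(1) + (14)·(-14) = -192
212·t² + 384·t + 188 = 0  ⇒  m = (-192)² − 212·188 = -2992
m = -2992 < 0,  v_rel·d = -192 < 0  ⇒  outside

inside=no margin=-2992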